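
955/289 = 3  +  88/289 = 3.30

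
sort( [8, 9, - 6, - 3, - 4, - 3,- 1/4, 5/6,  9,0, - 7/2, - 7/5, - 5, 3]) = [  -  6, - 5, - 4, - 7/2, - 3, - 3, - 7/5, - 1/4,0, 5/6, 3 , 8, 9, 9]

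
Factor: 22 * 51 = 1122 = 2^1* 3^1*11^1 * 17^1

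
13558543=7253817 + 6304726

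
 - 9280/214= - 44 + 68/107 = -43.36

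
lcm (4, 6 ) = 12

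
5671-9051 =-3380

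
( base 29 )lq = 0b1001111011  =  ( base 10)635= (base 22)16J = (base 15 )2c5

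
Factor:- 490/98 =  - 5^1=- 5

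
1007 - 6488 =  - 5481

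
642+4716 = 5358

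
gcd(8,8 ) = 8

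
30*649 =19470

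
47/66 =47/66 = 0.71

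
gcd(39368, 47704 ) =8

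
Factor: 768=2^8*3^1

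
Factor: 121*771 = 93291 = 3^1*11^2*257^1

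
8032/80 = 100 + 2/5=100.40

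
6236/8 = 779 + 1/2 = 779.50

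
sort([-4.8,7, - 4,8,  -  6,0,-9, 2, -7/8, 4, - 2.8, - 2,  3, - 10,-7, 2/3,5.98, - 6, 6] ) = [  -  10, - 9, - 7, - 6, - 6 , - 4.8, - 4,- 2.8 ,  -  2, - 7/8,0,2/3 , 2 , 3 , 4,5.98,6,7,8 ] 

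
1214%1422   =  1214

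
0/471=0 = 0.00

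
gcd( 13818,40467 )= 987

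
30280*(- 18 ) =  -  545040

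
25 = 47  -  22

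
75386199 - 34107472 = 41278727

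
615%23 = 17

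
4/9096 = 1/2274 = 0.00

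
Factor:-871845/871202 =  - 2^(-1)*3^1*5^1*13^1 * 17^1*37^( - 1) * 61^( - 1) * 193^( - 1 ) * 263^1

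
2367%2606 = 2367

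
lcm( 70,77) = 770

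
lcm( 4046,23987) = 335818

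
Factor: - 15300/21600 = - 17/24   =  -2^(  -  3 )*3^( - 1)*17^1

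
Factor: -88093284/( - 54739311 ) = 2^2*11^( - 2 )*401^1* 18307^1*150797^(-1) = 29364428/18246437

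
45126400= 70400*641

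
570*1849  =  1053930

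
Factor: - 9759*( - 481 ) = 4694079 = 3^1*13^1* 37^1*3253^1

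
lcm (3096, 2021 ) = 145512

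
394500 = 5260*75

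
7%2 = 1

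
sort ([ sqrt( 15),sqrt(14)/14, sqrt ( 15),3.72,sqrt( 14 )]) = [ sqrt( 14 )/14,3.72, sqrt(14),sqrt(15), sqrt(15)]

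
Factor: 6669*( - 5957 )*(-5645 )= 224260230285=3^3*5^1*7^1 *13^1* 19^1*23^1*37^1*1129^1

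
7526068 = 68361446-60835378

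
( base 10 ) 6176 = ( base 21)e02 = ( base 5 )144201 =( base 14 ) 2372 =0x1820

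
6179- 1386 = 4793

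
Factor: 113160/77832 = 3^( - 1) * 5^1 *41^1 *47^( - 1)=   205/141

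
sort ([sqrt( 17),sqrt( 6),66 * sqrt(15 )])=[ sqrt (6), sqrt(17),66* sqrt( 15)] 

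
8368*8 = 66944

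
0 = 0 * 20109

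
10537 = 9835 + 702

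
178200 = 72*2475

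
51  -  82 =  - 31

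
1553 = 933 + 620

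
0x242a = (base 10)9258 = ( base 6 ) 110510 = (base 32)91a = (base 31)9jk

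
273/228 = 1 +15/76  =  1.20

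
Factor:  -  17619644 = - 2^2*7^1*71^1*8863^1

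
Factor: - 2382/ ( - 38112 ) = 2^(  -  4) = 1/16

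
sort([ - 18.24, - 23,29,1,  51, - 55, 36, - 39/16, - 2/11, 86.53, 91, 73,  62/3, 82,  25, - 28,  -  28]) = [ - 55, - 28, - 28,- 23, - 18.24,  -  39/16  , - 2/11, 1, 62/3,25, 29 , 36, 51, 73, 82,86.53, 91 ] 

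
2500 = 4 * 625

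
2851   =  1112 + 1739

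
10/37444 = 5/18722 = 0.00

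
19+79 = 98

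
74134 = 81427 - 7293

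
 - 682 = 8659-9341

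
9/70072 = 9/70072=0.00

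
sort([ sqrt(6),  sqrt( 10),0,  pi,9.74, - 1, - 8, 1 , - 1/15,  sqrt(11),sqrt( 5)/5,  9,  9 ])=[ -8 , - 1, - 1/15, 0, sqrt(5)/5,  1,sqrt(6),pi, sqrt( 10),sqrt( 11),9, 9,  9.74 ] 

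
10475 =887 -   -  9588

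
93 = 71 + 22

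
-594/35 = -17+1/35  =  -16.97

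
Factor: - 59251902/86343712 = - 29625951/43171856 = - 2^( - 4 ) * 3^1*7^( - 1)*13^( - 1)*17^1*149^( - 1)*199^( - 1)*580901^1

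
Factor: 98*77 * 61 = 460306 = 2^1*7^3* 11^1 * 61^1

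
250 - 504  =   - 254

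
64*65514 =4192896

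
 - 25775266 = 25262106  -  51037372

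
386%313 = 73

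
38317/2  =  19158 + 1/2 = 19158.50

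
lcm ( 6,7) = 42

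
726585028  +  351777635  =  1078362663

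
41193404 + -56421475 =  - 15228071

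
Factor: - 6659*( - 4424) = 29459416 = 2^3*7^1*79^1*6659^1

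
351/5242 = 351/5242 =0.07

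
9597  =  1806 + 7791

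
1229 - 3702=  - 2473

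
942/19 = 942/19 = 49.58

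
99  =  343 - 244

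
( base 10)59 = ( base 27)25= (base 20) 2j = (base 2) 111011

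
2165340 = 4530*478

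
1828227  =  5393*339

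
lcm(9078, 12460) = 635460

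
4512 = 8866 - 4354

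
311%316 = 311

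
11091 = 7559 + 3532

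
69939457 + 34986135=104925592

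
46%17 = 12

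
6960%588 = 492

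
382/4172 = 191/2086 = 0.09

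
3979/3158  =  3979/3158= 1.26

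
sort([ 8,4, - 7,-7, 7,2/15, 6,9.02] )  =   [ - 7, - 7, 2/15,4,  6, 7, 8, 9.02]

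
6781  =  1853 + 4928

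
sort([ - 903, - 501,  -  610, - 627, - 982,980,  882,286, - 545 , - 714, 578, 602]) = [ - 982, - 903, -714 , - 627 ,  -  610 ,  -  545, - 501,286, 578, 602,882, 980 ]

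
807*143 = 115401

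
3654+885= 4539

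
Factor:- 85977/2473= - 3^2*41^1*233^1*2473^( - 1)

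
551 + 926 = 1477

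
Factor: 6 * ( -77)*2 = - 924   =  -2^2*3^1*7^1*11^1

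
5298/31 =5298/31 =170.90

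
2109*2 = 4218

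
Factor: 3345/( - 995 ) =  - 669/199 = -3^1*199^( - 1)*223^1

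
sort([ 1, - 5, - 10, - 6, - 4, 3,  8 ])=[-10,-6,-5,  -  4, 1,3,8]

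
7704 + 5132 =12836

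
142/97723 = 142/97723= 0.00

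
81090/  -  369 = -220 +10/41 = - 219.76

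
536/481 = 1 + 55/481 = 1.11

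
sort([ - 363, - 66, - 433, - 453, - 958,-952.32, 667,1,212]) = [ - 958, - 952.32, - 453, - 433, - 363, -66,1 , 212, 667]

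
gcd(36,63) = 9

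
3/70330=3/70330 = 0.00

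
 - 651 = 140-791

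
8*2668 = 21344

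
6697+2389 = 9086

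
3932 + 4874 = 8806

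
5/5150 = 1/1030 = 0.00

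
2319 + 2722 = 5041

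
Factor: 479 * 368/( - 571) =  - 176272/571 = - 2^4 *23^1*479^1 * 571^( - 1)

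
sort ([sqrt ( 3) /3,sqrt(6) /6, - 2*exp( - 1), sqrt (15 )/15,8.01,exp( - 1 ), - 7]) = [- 7, - 2*exp(-1),sqrt(15 ) /15,exp( - 1 ),sqrt( 6 )/6,sqrt( 3 ) /3, 8.01 ]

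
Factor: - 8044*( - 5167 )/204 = 10390837/51  =  3^( - 1 )*17^(  -  1)*2011^1*5167^1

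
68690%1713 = 170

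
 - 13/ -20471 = 13/20471=0.00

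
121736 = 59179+62557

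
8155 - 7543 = 612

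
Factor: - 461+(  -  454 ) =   -  915 = - 3^1*5^1*61^1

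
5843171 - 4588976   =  1254195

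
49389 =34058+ 15331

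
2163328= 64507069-62343741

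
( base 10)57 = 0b111001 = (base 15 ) 3c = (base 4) 321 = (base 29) 1s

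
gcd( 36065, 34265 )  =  5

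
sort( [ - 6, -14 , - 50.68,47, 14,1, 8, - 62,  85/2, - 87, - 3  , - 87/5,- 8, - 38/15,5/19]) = [ - 87, - 62, - 50.68, - 87/5, -14, - 8, - 6, - 3, - 38/15,5/19 , 1,  8,14, 85/2, 47 ]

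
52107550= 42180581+9926969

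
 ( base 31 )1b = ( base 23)1J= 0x2A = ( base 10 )42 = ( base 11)39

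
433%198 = 37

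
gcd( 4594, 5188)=2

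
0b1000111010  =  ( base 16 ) 23a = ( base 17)1g9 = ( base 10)570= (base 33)H9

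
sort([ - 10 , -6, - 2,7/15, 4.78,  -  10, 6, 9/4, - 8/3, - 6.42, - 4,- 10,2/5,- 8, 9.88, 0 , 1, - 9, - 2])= [- 10,- 10,  -  10,  -  9, - 8,  -  6.42, - 6,-4, - 8/3, - 2,  -  2,0,2/5,7/15,1, 9/4  ,  4.78, 6,9.88] 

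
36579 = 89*411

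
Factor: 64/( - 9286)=  -  32/4643=- 2^5*4643^ (-1) 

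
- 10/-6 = 1+ 2/3 = 1.67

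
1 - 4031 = - 4030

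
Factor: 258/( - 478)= - 129/239 = -3^1*43^1*239^( - 1)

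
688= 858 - 170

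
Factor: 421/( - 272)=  - 2^ ( - 4)*17^( - 1 )*421^1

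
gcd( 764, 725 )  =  1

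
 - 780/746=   -  390/373 = - 1.05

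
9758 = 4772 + 4986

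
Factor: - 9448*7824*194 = -14340703488 = -  2^8*3^1*97^1*163^1*1181^1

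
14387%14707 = 14387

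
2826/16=1413/8 = 176.62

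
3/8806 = 3/8806 = 0.00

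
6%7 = 6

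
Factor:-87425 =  - 5^2*13^1*269^1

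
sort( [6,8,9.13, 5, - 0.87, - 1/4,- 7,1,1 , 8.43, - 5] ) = [ -7 , - 5, - 0.87, - 1/4,1,1,5,6,8,8.43,9.13 ]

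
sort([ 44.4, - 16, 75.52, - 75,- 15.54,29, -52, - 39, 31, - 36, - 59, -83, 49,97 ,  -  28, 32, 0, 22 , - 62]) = [ - 83,-75, - 62,-59, - 52, - 39, - 36, - 28 , - 16, - 15.54, 0, 22,29 , 31, 32  ,  44.4  ,  49, 75.52, 97]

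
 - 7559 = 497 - 8056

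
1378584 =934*1476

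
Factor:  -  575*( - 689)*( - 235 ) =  - 93101125= - 5^3*13^1*23^1*47^1 * 53^1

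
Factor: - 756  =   - 2^2 * 3^3 * 7^1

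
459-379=80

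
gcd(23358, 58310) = 34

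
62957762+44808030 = 107765792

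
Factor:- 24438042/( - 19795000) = 2^( - 2 )*3^2*5^( - 4)*37^ (  -  1)*107^(- 1 ) * 1357669^1 = 12219021/9897500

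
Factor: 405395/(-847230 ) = -89/186 = - 2^(-1) * 3^(-1 ) * 31^(  -  1)*89^1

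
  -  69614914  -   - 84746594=15131680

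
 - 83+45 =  - 38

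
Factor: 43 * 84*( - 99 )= - 2^2 * 3^3* 7^1 * 11^1*43^1=- 357588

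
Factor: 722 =2^1*19^2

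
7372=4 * 1843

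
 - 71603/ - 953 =71603/953 = 75.13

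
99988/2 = 49994 = 49994.00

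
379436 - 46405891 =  - 46026455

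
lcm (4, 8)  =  8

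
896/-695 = -2+494/695=-  1.29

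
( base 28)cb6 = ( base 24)gl2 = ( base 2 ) 10010111111010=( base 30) ao2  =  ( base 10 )9722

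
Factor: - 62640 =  - 2^4*3^3*5^1*29^1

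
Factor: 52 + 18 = 2^1 * 5^1*7^1=70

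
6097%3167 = 2930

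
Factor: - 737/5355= - 3^( - 2 )*5^( - 1 )*7^( - 1)*11^1*17^ ( - 1)*67^1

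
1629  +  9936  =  11565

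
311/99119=311/99119 = 0.00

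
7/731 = 7/731 = 0.01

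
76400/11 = 6945 + 5/11= 6945.45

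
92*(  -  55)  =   - 5060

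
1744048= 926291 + 817757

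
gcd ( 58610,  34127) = 1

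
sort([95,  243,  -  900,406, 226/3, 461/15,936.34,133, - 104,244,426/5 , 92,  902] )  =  [  -  900, -104 , 461/15, 226/3,426/5, 92 , 95,133, 243 , 244,406, 902  ,  936.34 ]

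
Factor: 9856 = 2^7 * 7^1*11^1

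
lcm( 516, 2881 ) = 34572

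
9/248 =9/248 = 0.04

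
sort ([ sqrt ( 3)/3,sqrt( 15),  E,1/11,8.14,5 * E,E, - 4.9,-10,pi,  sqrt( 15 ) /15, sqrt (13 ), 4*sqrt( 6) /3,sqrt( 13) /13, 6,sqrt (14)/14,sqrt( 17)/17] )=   [ - 10,-4.9, 1/11,sqrt(17)/17, sqrt( 15 ) /15,sqrt(14) /14,sqrt( 13)/13,sqrt( 3) /3 , E,E,pi,4*sqrt( 6 )/3,sqrt( 13),sqrt( 15),6,8.14,5* E]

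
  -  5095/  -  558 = 9 + 73/558 = 9.13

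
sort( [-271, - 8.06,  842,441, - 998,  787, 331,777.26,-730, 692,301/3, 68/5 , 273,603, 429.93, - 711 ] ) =[ - 998,-730,-711, - 271,-8.06, 68/5 , 301/3 , 273 , 331,429.93,  441,603, 692,777.26,787,842 ] 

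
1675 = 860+815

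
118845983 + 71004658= 189850641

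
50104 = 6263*8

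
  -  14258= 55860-70118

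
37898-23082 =14816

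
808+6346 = 7154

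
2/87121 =2/87121 = 0.00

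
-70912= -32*2216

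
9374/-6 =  - 1563+2/3 = - 1562.33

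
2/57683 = 2/57683 = 0.00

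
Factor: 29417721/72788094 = 9805907/24262698 = 2^( - 1 ) * 3^( - 1) * 409^( - 1)*9887^(- 1)*9805907^1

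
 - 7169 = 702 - 7871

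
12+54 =66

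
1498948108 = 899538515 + 599409593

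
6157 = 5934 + 223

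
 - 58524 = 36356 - 94880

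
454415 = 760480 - 306065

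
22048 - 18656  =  3392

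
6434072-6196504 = 237568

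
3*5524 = 16572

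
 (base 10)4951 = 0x1357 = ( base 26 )78B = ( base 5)124301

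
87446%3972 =62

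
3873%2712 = 1161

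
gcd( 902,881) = 1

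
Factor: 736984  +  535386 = 1272370 = 2^1* 5^1*11^1*43^1*269^1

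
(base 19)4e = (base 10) 90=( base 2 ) 1011010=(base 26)3c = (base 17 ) 55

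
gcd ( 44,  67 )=1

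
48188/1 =48188 = 48188.00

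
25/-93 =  - 1 +68/93 = - 0.27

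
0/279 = 0 = 0.00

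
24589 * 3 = 73767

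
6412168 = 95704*67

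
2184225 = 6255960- 4071735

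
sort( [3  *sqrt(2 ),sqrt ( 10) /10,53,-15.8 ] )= [ - 15.8,sqrt( 10)/10, 3*sqrt( 2 ) , 53 ] 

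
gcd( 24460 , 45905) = 5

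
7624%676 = 188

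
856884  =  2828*303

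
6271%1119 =676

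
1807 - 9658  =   - 7851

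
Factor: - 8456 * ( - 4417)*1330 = 49675702160=2^4*5^1*7^3*19^1 *151^1*631^1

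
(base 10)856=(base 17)2g6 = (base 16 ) 358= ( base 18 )2ba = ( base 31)RJ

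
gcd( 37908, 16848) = 4212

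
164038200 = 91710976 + 72327224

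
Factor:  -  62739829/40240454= - 2^( - 1 ) * 4423^( - 1)*4549^ (  -  1)*62739829^1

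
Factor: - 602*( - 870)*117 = 61277580 = 2^2*3^3*5^1*7^1*13^1 *29^1*43^1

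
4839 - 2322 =2517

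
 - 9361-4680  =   -14041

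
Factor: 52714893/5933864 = 2^(- 3 ) * 3^1 * 7^1*11^1*29^( -1 )*25577^(-1)*228203^1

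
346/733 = 346/733 = 0.47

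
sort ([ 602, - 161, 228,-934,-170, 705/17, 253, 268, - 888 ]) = [ - 934,-888, - 170, - 161, 705/17, 228, 253, 268, 602]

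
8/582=4/291=0.01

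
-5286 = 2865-8151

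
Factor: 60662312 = 2^3*127^1*59707^1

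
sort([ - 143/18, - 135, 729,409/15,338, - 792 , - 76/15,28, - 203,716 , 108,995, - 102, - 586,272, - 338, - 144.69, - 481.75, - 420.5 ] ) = [ - 792 ,  -  586, - 481.75,  -  420.5, - 338, - 203, - 144.69 ,- 135,-102, - 143/18, - 76/15,409/15, 28, 108 , 272, 338,716, 729, 995] 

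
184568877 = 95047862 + 89521015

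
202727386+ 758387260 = 961114646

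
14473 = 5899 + 8574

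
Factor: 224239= 224239^1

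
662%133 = 130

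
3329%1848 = 1481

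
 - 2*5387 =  - 10774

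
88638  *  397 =35189286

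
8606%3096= 2414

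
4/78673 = 4/78673 = 0.00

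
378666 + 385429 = 764095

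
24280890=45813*530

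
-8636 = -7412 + -1224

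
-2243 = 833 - 3076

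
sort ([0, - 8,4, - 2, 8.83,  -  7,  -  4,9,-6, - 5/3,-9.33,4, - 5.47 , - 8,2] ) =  [-9.33, - 8  , -8, - 7, - 6, - 5.47, - 4, - 2, - 5/3, 0 , 2,  4,4,8.83, 9 ] 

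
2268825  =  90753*25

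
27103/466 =27103/466 = 58.16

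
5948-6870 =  - 922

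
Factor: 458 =2^1*229^1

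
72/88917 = 24/29639 = 0.00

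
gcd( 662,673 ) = 1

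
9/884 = 9/884=0.01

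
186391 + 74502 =260893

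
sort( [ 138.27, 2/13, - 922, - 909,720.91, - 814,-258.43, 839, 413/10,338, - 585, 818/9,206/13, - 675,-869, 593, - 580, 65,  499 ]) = [- 922, - 909, - 869,  -  814, - 675 , - 585, - 580,-258.43, 2/13, 206/13,  413/10, 65, 818/9,138.27,338,499,593, 720.91,839]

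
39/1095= 13/365 = 0.04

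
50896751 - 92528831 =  - 41632080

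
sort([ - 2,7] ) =[ - 2,7 ]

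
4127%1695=737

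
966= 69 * 14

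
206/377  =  206/377=0.55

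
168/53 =3  +  9/53= 3.17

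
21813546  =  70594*309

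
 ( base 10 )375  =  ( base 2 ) 101110111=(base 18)12F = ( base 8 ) 567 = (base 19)10E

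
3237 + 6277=9514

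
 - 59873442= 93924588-153798030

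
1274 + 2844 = 4118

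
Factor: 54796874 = 2^1*11^1*19^1*337^1*389^1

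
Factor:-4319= - 7^1*617^1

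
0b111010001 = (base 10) 465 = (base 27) h6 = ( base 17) 1A6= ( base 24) j9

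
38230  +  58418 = 96648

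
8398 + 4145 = 12543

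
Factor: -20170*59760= - 2^5 * 3^2*5^2* 83^1*2017^1 = -  1205359200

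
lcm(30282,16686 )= 817614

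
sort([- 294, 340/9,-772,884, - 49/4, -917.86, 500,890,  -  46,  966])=[ - 917.86, - 772, - 294,-46, - 49/4, 340/9,500,884,890, 966 ]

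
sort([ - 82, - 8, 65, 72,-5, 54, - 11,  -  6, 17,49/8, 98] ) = [-82, -11,-8,-6, - 5, 49/8, 17,54,65,72 , 98] 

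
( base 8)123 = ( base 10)83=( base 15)58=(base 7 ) 146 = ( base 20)43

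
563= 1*563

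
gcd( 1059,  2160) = 3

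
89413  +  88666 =178079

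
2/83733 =2/83733= 0.00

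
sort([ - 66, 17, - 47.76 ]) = [ - 66,-47.76, 17]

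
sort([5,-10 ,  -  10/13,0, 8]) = [ - 10,  -  10/13, 0, 5,8]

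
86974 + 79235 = 166209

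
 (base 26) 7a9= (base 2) 1001110001001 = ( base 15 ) 1736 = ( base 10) 5001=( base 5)130001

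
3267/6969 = 1089/2323 = 0.47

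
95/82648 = 95/82648 = 0.00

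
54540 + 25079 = 79619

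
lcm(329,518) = 24346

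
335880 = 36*9330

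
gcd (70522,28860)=74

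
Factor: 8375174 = 2^1* 23^1 * 97^1* 1877^1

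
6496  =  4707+1789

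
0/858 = 0 = 0.00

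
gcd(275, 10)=5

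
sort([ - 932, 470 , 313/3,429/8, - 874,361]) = [ - 932, -874, 429/8,313/3,361, 470 ]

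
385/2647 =385/2647 = 0.15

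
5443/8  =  5443/8= 680.38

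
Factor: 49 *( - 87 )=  - 3^1 * 7^2*29^1= - 4263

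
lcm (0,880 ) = 0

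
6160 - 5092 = 1068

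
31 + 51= 82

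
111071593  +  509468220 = 620539813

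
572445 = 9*63605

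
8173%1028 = 977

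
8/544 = 1/68 = 0.01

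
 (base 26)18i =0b1110000110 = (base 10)902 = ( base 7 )2426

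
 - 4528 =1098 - 5626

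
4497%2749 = 1748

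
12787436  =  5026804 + 7760632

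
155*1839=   285045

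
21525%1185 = 195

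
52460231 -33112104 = 19348127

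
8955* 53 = 474615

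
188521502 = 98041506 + 90479996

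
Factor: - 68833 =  - 17^1*4049^1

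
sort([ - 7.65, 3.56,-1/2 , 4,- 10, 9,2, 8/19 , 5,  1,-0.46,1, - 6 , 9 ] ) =[ - 10,-7.65 , - 6, - 1/2, - 0.46, 8/19 , 1, 1 , 2, 3.56,4, 5,9, 9 ] 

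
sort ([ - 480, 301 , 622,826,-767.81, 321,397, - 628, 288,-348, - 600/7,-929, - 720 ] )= [ - 929, - 767.81,- 720 , - 628, - 480, - 348, - 600/7, 288,301 , 321, 397,622,826 ]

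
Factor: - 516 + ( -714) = -1230 = - 2^1*3^1*5^1* 41^1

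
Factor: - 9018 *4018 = -2^2*3^3*7^2  *41^1*167^1 = - 36234324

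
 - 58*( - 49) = 2842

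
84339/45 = 9371/5   =  1874.20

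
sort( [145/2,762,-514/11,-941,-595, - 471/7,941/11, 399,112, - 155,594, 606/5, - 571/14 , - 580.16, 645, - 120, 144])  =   [  -  941,-595,- 580.16, - 155, - 120, - 471/7,  -  514/11, -571/14 , 145/2, 941/11,112, 606/5, 144, 399, 594,645, 762 ]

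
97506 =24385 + 73121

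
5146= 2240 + 2906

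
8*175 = 1400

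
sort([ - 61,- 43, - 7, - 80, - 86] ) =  [ - 86, - 80,-61, - 43, - 7]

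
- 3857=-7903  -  -4046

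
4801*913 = 4383313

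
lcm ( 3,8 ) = 24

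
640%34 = 28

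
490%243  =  4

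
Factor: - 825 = -3^1*5^2*11^1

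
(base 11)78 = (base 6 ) 221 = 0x55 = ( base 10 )85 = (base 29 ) 2r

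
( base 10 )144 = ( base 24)60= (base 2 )10010000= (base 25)5J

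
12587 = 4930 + 7657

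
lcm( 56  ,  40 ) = 280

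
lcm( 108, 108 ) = 108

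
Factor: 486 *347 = 2^1*3^5*347^1 = 168642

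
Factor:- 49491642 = -2^1*3^1*239^1*34513^1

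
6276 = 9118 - 2842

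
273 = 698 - 425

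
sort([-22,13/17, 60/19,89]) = [ - 22,13/17 , 60/19 , 89]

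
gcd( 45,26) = 1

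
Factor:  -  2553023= - 11^1*23^1 * 10091^1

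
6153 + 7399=13552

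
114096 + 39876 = 153972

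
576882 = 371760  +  205122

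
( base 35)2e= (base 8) 124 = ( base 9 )103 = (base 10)84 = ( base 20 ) 44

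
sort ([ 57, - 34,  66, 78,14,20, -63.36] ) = [ - 63.36, - 34, 14, 20, 57,66,78 ] 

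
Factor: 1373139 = 3^3*50857^1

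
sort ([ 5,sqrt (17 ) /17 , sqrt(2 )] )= [ sqrt( 17 ) /17,sqrt( 2 ) , 5] 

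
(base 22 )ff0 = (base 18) 157C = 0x1DA6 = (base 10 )7590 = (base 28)9j2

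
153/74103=3/1453=0.00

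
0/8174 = 0  =  0.00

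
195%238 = 195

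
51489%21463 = 8563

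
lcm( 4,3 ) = 12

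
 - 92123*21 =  - 1934583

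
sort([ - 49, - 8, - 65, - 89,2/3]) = [ - 89,-65, - 49, - 8,2/3]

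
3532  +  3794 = 7326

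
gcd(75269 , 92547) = 1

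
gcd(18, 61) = 1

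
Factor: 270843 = 3^1 * 90281^1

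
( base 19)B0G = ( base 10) 3987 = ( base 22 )855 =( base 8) 7623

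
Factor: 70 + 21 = 91 = 7^1*13^1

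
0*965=0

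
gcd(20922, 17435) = 3487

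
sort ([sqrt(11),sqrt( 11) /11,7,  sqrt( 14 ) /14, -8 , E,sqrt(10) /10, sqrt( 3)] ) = [ - 8,sqrt(14) /14,sqrt( 11)/11,sqrt(10)/10,  sqrt( 3 ),E,sqrt( 11),7]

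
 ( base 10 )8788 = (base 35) 763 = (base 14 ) 32BA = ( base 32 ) 8IK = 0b10001001010100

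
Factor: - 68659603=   -929^1*73907^1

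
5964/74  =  2982/37 = 80.59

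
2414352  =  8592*281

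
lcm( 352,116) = 10208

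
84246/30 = 2808  +  1/5 = 2808.20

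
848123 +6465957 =7314080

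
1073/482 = 1073/482 = 2.23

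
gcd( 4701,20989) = 1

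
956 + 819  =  1775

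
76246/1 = 76246 = 76246.00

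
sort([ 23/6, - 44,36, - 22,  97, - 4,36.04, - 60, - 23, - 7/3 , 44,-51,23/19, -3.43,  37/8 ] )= [-60, - 51, - 44,-23, - 22, - 4, - 3.43,-7/3,  23/19 , 23/6,37/8, 36,  36.04, 44,  97]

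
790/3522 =395/1761 = 0.22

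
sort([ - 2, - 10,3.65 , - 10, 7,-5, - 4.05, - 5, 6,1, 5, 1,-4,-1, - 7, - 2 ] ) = [-10, - 10,-7 ,-5,-5, - 4.05,-4, - 2,-2, - 1, 1,1, 3.65,5, 6, 7] 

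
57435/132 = 19145/44 = 435.11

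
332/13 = 25 + 7/13=25.54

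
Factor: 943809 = 3^1*  314603^1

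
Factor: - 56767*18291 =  - 3^1*7^1 * 13^1 * 67^1*56767^1 = - 1038325197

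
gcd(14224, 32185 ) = 1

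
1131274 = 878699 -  - 252575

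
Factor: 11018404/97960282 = 2^1*7^( - 1)* 19^1*113^1*1283^1*6997163^( - 1 ) = 5509202/48980141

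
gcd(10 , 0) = 10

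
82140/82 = 1001 +29/41= 1001.71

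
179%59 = 2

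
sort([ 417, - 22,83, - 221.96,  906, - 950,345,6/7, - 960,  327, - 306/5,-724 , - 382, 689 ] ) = [ - 960, - 950, - 724, - 382, - 221.96,  -  306/5 , - 22,6/7,83, 327, 345, 417, 689,906 ]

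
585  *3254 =1903590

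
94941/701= 94941/701 = 135.44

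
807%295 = 217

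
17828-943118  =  -925290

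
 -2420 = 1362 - 3782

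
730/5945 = 146/1189 = 0.12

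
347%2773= 347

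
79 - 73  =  6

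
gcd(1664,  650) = 26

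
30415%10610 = 9195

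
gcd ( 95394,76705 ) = 1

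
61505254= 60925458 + 579796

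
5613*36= 202068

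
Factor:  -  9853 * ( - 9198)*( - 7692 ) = -2^3*3^3*  7^1*59^1*73^1 * 167^1*641^1 = - 697109760648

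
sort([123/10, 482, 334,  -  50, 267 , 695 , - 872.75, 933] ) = [ - 872.75, -50,123/10, 267,334, 482,695, 933 ] 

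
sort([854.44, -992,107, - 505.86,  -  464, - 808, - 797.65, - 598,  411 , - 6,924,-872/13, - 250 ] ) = [-992,  -  808, -797.65 ,-598 ,  -  505.86, - 464, - 250, - 872/13,-6,107,411,854.44, 924]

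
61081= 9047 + 52034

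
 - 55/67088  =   -55/67088 = -0.00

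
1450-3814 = -2364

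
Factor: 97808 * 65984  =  6453763072 = 2^10 * 1031^1*6113^1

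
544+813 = 1357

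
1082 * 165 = 178530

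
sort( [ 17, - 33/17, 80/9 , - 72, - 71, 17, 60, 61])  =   [ - 72,-71 , - 33/17,80/9,17, 17,  60,61 ] 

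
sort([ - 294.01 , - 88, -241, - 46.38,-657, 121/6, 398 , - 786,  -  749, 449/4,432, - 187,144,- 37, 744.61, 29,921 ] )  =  [ - 786  , -749, - 657, - 294.01, - 241, - 187, - 88,-46.38, - 37,121/6,29, 449/4, 144,398,432,744.61, 921]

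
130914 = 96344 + 34570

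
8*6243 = 49944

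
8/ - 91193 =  - 8/91193 = - 0.00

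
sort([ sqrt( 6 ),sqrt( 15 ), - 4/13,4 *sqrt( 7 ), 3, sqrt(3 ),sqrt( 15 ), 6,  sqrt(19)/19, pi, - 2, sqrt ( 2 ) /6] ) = [ - 2, - 4/13, sqrt (19) /19, sqrt(2)/6,sqrt( 3), sqrt( 6), 3,pi,sqrt( 15),  sqrt( 15), 6 , 4*sqrt( 7 )] 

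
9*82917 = 746253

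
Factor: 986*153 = 150858=2^1*3^2 *17^2*29^1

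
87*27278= 2373186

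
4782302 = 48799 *98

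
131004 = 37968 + 93036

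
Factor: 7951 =7951^1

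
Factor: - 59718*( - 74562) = 4452693516 = 2^2*3^2*17^2*37^1*43^1 *269^1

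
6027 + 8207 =14234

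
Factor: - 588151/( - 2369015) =5^(-1)*11^(  -  1)*19^ ( - 1)*2267^ (  -  1)*588151^1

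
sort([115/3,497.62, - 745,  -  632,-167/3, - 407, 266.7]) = [ - 745 , - 632 , - 407 ,  -  167/3,115/3,266.7,497.62 ] 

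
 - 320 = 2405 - 2725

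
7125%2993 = 1139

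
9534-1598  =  7936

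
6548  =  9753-3205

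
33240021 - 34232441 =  - 992420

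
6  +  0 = 6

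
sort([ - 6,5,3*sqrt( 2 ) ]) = [-6,3 * sqrt( 2 ),5 ]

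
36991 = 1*36991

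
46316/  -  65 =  - 46316/65 = -712.55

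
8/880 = 1/110 = 0.01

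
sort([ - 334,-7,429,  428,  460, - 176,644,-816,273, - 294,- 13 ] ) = [  -  816, - 334, -294, - 176, - 13  ,  -  7,273,428,429,460 , 644]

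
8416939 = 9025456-608517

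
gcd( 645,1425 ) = 15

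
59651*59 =3519409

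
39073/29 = 1347+10/29 = 1347.34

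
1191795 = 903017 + 288778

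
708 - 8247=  - 7539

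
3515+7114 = 10629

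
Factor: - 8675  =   - 5^2*347^1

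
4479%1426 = 201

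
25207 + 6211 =31418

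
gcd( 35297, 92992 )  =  1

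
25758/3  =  8586 = 8586.00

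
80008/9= 8889+7/9 = 8889.78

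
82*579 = 47478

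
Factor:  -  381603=-3^1 *131^1*971^1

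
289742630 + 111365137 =401107767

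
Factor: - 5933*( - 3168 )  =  18795744= 2^5 * 3^2*11^1*17^1*349^1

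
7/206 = 7/206 =0.03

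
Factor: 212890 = 2^1*5^1 *61^1*349^1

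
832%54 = 22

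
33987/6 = 11329/2 = 5664.50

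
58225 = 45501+12724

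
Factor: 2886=2^1*3^1*13^1 * 37^1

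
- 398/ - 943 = 398/943 =0.42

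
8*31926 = 255408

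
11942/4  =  5971/2 = 2985.50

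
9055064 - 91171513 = - 82116449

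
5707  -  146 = 5561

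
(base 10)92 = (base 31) 2U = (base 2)1011100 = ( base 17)57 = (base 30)32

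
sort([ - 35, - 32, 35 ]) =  [ - 35, - 32, 35]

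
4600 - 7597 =-2997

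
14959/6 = 14959/6 = 2493.17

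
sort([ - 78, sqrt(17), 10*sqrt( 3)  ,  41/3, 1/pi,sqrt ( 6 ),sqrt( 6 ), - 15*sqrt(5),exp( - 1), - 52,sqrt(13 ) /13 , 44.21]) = [-78, - 52, - 15*sqrt(5), sqrt ( 13 )/13,1/pi, exp( - 1 ) , sqrt (6),sqrt( 6), sqrt(17),41/3, 10 * sqrt(3),44.21]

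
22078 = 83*266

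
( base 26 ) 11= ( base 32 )R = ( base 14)1D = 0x1b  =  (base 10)27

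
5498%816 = 602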